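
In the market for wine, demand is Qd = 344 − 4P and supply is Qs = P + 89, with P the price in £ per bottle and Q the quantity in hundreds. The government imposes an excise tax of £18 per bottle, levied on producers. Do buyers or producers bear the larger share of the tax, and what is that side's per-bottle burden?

Without the tax, 344 − 4P = P + 89 gives 5P = 255, so P* = £51 and Q* = 140.
With the tax collected from producers, supply shifts: Qs = (P − 18) + 89.
Solving gives Q = 125.6 with buyers paying £54.6 and producers receiving £36.6 (the £18 wedge).
Per-bottle burden: buyers £3.6, producers £14.4.
Producers take the larger share because supply is less price-elastic here (demand slope 4 vs supply slope 1).

Producers bear the larger share: £14.4 per bottle.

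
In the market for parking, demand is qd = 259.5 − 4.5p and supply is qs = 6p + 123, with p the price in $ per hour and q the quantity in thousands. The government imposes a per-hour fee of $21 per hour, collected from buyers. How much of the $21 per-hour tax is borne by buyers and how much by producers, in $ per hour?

Buyers bear $12 per hour; producers bear $9 per hour.

Without the tax, 259.5 − 4.5p = 6p + 123 gives 10.5p = 136.5, so p* = $13 and q* = 201.
With the tax collected from buyers, demand (in seller-price terms) shifts: qd = 259.5 − 4.5(p + 21).
New equilibrium: buyers pay $25, producers receive $4, q = 147. (Wedge: pb − ps = 21.)
Burden on buyers: $12; on producers: $9. (They sum to $21.)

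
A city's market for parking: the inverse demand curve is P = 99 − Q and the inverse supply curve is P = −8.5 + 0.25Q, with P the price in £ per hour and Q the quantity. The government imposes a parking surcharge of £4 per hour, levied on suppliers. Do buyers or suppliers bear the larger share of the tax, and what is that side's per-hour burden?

Buyers bear the larger share: £3.2 per hour.

Inverting to Q(P) form: Qd = 99 − P; Qs = 4P + 34.
Without the tax, 99 − P = 4P + 34 gives 5P = 65, so P* = £13 and Q* = 86.
With the tax collected from suppliers, supply shifts: Qs = 4(P − 4) + 34.
New equilibrium: buyers pay £16.2, suppliers receive £12.2, Q = 82.8. (Wedge: Pb − Ps = 4.)
Per-hour burden: buyers £3.2, suppliers £0.8.
Buyers take the larger share because demand is less price-elastic here (demand slope 1 vs supply slope 4).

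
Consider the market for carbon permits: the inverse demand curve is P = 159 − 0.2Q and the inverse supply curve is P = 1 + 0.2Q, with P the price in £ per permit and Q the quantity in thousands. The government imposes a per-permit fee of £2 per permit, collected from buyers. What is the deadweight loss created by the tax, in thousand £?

Inverting to Q(P) form: Qd = 795 − 5P; Qs = 5P − 5.
Without the tax, 795 − 5P = 5P − 5 gives 10P = 800, so P* = £80 and Q* = 395.
With the tax collected from buyers, demand (in seller-price terms) shifts: Qd = 795 − 5(P + 2).
Solving gives Q = 390 with buyers paying £81 and suppliers receiving £79 (the £2 wedge).
Quantity falls by |ΔQ| = |395 − 390| = 5.
DWL = ½ · t · |ΔQ| = ½ · 2 · 5 = £5.

Deadweight loss = £5 thousand.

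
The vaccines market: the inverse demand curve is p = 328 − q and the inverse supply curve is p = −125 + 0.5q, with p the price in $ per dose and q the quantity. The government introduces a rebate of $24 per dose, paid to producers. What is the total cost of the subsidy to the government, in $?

Government outlay = $7632.

Rewrite in direct form: qd = 328 − p and qs = 2p + 250.
Without the subsidy, 328 − p = 2p + 250 gives 3p = 78, so p* = $26 and q* = 302.
With a per-unit subsidy paid to producers, each receives p + 24 per unit sold, so supply becomes qs = 2(p + 24) + 250.
Solving gives q = 318 with buyers paying $10 and producers receiving $34 (the $24 wedge).
Outlay = t · Q = 24 · 318 = $7632.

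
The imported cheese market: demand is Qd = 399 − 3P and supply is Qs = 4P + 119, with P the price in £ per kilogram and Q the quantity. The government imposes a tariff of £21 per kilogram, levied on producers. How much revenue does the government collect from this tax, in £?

Tax revenue = £5103.

Without the tax, 399 − 3P = 4P + 119 gives 7P = 280, so P* = £40 and Q* = 279.
With the tax collected from producers, supply shifts: Qs = 4(P − 21) + 119.
Solving gives Q = 243 with buyers paying £52 and producers receiving £31 (the £21 wedge).
Revenue = t · Q = 21 · 243 = £5103.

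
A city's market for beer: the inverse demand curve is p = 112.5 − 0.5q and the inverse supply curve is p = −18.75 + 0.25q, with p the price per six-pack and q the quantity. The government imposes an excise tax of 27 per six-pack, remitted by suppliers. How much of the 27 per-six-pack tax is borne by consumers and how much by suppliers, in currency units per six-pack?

Rewrite in direct form: qd = 225 − 2p and qs = 4p + 75.
Without the tax, 225 − 2p = 4p + 75 gives 6p = 150, so p* = 25 and q* = 175.
With the tax collected from suppliers, supply shifts: qs = 4(p − 27) + 75.
New equilibrium: consumers pay 43, suppliers receive 16, q = 139. (Wedge: pb − ps = 27.)
Burden on consumers: 18; on suppliers: 9. (They sum to 27.)
The less price-elastic side of the market bears the larger share of a per-unit tax.

Consumers bear 18 per six-pack; suppliers bear 9 per six-pack.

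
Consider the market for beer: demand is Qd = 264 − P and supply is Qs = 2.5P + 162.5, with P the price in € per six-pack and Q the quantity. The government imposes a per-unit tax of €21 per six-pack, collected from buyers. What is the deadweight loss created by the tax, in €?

Without the tax, 264 − P = 2.5P + 162.5 gives 3.5P = 101.5, so P* = €29 and Q* = 235.
With the tax collected from buyers, demand (in seller-price terms) shifts: Qd = 264 − (P + 21).
New equilibrium: buyers pay €44, suppliers receive €23, Q = 220. (Wedge: Pb − Ps = 21.)
Quantity falls by |ΔQ| = |235 − 220| = 15.
DWL = ½ · t · |ΔQ| = ½ · 21 · 15 = €157.5.

Deadweight loss = €157.5.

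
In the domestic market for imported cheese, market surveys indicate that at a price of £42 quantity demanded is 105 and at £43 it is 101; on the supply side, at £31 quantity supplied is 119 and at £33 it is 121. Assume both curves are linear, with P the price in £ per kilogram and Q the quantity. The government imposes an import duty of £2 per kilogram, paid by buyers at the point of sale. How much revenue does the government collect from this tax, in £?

Demand slope: (101 − 105)/(43 − 42) = -4, so Qd = 273 − 4P.
Supply slope: (121 − 119)/(33 − 31) = 1, so Qs = P + 88.
Without the tax, 273 − 4P = P + 88 gives 5P = 185, so P* = £37 and Q* = 125.
With the tax collected from buyers, demand (in seller-price terms) shifts: Qd = 273 − 4(P + 2).
New equilibrium: buyers pay £37.4, producers receive £35.4, Q = 123.4. (Wedge: Pb − Ps = 2.)
Revenue = t · Q = 2 · 123.4 = £246.8.

Tax revenue = £246.8.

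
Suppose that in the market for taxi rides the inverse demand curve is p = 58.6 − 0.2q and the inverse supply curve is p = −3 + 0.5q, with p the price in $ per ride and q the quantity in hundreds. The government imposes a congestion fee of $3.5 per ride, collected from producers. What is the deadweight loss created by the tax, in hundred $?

Rewrite in direct form: qd = 293 − 5p and qs = 2p + 6.
Without the tax, 293 − 5p = 2p + 6 gives 7p = 287, so p* = $41 and q* = 88.
With the tax collected from producers, supply shifts: qs = 2(p − 3.5) + 6.
Solving gives q = 83 with buyers paying $42 and producers receiving $38.5 (the $3.5 wedge).
Quantity falls by |ΔQ| = |88 − 83| = 5.
DWL = ½ · t · |ΔQ| = ½ · 3.5 · 5 = $8.75.

Deadweight loss = $8.75 hundred.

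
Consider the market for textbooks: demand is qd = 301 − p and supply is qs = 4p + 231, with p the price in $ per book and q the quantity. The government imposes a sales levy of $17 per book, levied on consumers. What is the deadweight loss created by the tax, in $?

Without the tax, 301 − p = 4p + 231 gives 5p = 70, so p* = $14 and q* = 287.
With the tax collected from consumers, demand (in seller-price terms) shifts: qd = 301 − (p + 17).
New equilibrium: consumers pay $27.6, producers receive $10.6, q = 273.4. (Wedge: pb − ps = 17.)
Quantity falls by |ΔQ| = |287 − 273.4| = 13.6.
DWL = ½ · t · |ΔQ| = ½ · 17 · 13.6 = $115.6.

Deadweight loss = $115.6.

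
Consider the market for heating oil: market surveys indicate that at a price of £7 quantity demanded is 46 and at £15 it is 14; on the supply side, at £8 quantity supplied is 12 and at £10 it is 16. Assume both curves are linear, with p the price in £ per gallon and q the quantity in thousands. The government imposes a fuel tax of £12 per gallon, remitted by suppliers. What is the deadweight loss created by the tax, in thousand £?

Demand slope: (14 − 46)/(15 − 7) = -4, so qd = 74 − 4p.
Supply slope: (16 − 12)/(10 − 8) = 2, so qs = 2p − 4.
Before the tax: set 74 − 4p = 2p − 4 → p* = £13, q* = 22.
With the tax collected from suppliers, supply shifts: qs = 2(p − 12) − 4.
Solving gives q = 6 with consumers paying £17 and suppliers receiving £5 (the £12 wedge).
Quantity falls by |ΔQ| = |22 − 6| = 16.
DWL = ½ · t · |ΔQ| = ½ · 12 · 16 = £96.

Deadweight loss = £96 thousand.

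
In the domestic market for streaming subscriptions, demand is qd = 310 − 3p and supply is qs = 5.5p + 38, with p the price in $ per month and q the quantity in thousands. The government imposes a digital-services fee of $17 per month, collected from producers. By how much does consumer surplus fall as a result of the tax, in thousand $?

Consumer surplus falls by $2172.5 thousand.

Without the tax, 310 − 3p = 5.5p + 38 gives 8.5p = 272, so p* = $32 and q* = 214.
With the tax collected from producers, supply shifts: qs = 5.5(p − 17) + 38.
Solving gives q = 181 with buyers paying $43 and producers receiving $26 (the $17 wedge).
ΔCS is the trapezoid between Q = 181 and Q = 214 of height $11: ½ · (214 + 181) · 11 = $2172.5.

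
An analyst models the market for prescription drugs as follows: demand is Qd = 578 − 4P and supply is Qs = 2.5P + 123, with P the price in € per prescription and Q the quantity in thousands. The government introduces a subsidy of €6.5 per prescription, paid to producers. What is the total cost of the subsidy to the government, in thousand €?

Before the subsidy: set 578 − 4P = 2.5P + 123 → P* = €70, Q* = 298.
With a per-unit subsidy paid to producers, each receives P + 6.5 per unit sold, so supply becomes Qs = 2.5(P + 6.5) + 123.
Solving gives Q = 308 with consumers paying €67.5 and producers receiving €74 (the €6.5 wedge).
Outlay = t · Q = 6.5 · 308 = €2002.

Government outlay = €2002 thousand.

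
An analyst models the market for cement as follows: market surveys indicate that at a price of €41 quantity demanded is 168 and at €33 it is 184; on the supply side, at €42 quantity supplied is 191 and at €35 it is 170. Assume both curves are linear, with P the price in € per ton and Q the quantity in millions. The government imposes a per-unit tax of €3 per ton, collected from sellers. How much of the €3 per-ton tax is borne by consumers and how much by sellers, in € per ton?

Consumers bear €1.8 per ton; sellers bear €1.2 per ton.

Demand slope: (184 − 168)/(33 − 41) = -2, so Qd = 250 − 2P.
Supply slope: (170 − 191)/(35 − 42) = 3, so Qs = 3P + 65.
Before the tax: set 250 − 2P = 3P + 65 → P* = €37, Q* = 176.
With the tax collected from sellers, supply shifts: Qs = 3(P − 3) + 65.
Solving gives Q = 172.4 with consumers paying €38.8 and sellers receiving €35.8 (the €3 wedge).
Burden on consumers: €1.8; on sellers: €1.2. (They sum to €3.)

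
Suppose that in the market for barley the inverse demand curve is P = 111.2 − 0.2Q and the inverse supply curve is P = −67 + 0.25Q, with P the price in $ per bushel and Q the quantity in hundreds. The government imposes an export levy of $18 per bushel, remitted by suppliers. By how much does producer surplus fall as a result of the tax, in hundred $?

Rewrite in direct form: Qd = 556 − 5P and Qs = 4P + 268.
Before the tax: set 556 − 5P = 4P + 268 → P* = $32, Q* = 396.
With the tax collected from suppliers, supply shifts: Qs = 4(P − 18) + 268.
New equilibrium: buyers pay $40, suppliers receive $22, Q = 356. (Wedge: Pb − Ps = 18.)
ΔPS is the trapezoid between Q = 356 and Q = 396 of height $10: ½ · (396 + 356) · 10 = $3760.

Producer surplus falls by $3760 hundred.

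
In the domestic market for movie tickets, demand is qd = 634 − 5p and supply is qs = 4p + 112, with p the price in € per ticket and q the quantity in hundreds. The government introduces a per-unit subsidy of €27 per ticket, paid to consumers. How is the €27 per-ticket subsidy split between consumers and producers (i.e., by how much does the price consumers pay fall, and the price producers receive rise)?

Before the subsidy: set 634 − 5p = 4p + 112 → p* = €58, q* = 344.
With a per-unit subsidy paid to consumers, each effectively pays p − 27, so demand becomes qd = 634 − 5(p − 27).
Solving gives q = 404 with consumers paying €46 and producers receiving €73 (the €27 wedge).
Gain to consumers: €12; to producers: €15. (They sum to €27.)

Consumers gain €12 per ticket; producers gain €15 per ticket.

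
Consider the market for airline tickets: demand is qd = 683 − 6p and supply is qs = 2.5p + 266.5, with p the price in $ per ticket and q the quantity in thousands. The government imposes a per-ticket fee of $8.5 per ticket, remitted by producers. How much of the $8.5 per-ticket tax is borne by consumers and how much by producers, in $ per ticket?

Consumers bear $2.5 per ticket; producers bear $6 per ticket.

Before the tax: set 683 − 6p = 2.5p + 266.5 → p* = $49, q* = 389.
With the tax collected from producers, supply shifts: qs = 2.5(p − 8.5) + 266.5.
Solving gives q = 374 with consumers paying $51.5 and producers receiving $43 (the $8.5 wedge).
Burden on consumers: $2.5; on producers: $6. (They sum to $8.5.)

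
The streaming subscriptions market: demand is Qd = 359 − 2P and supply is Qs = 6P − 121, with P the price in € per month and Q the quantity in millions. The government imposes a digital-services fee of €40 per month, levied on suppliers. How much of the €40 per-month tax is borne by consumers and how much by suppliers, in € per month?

Without the tax, 359 − 2P = 6P − 121 gives 8P = 480, so P* = €60 and Q* = 239.
With the tax collected from suppliers, supply shifts: Qs = 6(P − 40) − 121.
Solving gives Q = 179 with consumers paying €90 and suppliers receiving €50 (the €40 wedge).
Burden on consumers: €30; on suppliers: €10. (They sum to €40.)
The less price-elastic side of the market bears the larger share of a per-unit tax.

Consumers bear €30 per month; suppliers bear €10 per month.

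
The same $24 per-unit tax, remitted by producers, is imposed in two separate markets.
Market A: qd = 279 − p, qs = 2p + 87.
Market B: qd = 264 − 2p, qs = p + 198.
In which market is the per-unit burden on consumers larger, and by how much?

Market A: pre-tax p* = $64, q* = 215; post-tax q = 199; per-unit burden on consumers = $16.
Market B: pre-tax p* = $22, q* = 220; post-tax q = 204; per-unit burden on consumers = $8.
Difference: $16 vs $8 → market A is larger by $8.

Market A, by $8.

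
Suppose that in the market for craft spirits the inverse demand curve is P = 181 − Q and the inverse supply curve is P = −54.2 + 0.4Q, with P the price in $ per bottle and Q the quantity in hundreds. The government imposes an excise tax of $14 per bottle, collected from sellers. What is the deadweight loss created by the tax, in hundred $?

Deadweight loss = $70 hundred.

Rewrite in direct form: Qd = 181 − P and Qs = 2.5P + 135.5.
Before the tax: set 181 − P = 2.5P + 135.5 → P* = $13, Q* = 168.
With the tax collected from sellers, supply shifts: Qs = 2.5(P − 14) + 135.5.
Solving gives Q = 158 with consumers paying $23 and sellers receiving $9 (the $14 wedge).
Quantity falls by |ΔQ| = |168 − 158| = 10.
DWL = ½ · t · |ΔQ| = ½ · 14 · 10 = $70.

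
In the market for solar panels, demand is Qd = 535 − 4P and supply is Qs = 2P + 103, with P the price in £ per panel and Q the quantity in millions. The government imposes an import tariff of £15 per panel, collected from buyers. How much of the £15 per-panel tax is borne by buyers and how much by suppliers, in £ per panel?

Before the tax: set 535 − 4P = 2P + 103 → P* = £72, Q* = 247.
With the tax collected from buyers, demand (in seller-price terms) shifts: Qd = 535 − 4(P + 15).
Solving gives Q = 227 with buyers paying £77 and suppliers receiving £62 (the £15 wedge).
Burden on buyers: £5; on suppliers: £10. (They sum to £15.)
The less price-elastic side of the market bears the larger share of a per-unit tax.

Buyers bear £5 per panel; suppliers bear £10 per panel.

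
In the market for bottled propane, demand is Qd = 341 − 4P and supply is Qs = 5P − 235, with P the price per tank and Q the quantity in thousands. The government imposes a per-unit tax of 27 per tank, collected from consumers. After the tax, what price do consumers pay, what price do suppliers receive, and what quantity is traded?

Before the tax: set 341 − 4P = 5P − 235 → P* = 64, Q* = 85.
With the tax collected from consumers, demand (in seller-price terms) shifts: Qd = 341 − 4(P + 27).
Solving gives Q = 25 with consumers paying 79 and suppliers receiving 52 (the 27 wedge).
The less price-elastic side of the market bears the larger share of a per-unit tax.

Consumers pay 79; suppliers receive 52; quantity = 25.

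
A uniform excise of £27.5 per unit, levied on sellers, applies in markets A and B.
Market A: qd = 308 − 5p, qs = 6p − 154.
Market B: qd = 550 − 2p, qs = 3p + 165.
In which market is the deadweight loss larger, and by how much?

Market A, by £577.5.

Market A: pre-tax p* = £42, q* = 98; post-tax q = 23; deadweight loss = £1031.25.
Market B: pre-tax p* = £77, q* = 396; post-tax q = 363; deadweight loss = £453.75.
Difference: £1031.25 vs £453.75 → market A is larger by £577.5.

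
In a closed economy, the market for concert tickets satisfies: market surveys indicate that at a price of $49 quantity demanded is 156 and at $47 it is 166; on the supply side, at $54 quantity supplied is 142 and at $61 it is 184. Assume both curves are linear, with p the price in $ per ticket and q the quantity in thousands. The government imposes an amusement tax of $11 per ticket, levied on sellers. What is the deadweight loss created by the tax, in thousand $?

Demand slope: (166 − 156)/(47 − 49) = -5, so qd = 401 − 5p.
Supply slope: (184 − 142)/(61 − 54) = 6, so qs = 6p − 182.
Before the tax: set 401 − 5p = 6p − 182 → p* = $53, q* = 136.
With the tax collected from sellers, supply shifts: qs = 6(p − 11) − 182.
New equilibrium: buyers pay $59, sellers receive $48, q = 106. (Wedge: pb − ps = 11.)
Quantity falls by |ΔQ| = |136 − 106| = 30.
DWL = ½ · t · |ΔQ| = ½ · 11 · 30 = $165.

Deadweight loss = $165 thousand.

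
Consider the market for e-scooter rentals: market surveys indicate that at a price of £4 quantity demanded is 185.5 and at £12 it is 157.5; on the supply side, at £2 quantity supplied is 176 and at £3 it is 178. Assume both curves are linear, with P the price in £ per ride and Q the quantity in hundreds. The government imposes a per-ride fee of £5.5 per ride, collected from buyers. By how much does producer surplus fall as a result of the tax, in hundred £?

Producer surplus falls by £624.75 hundred.

Demand slope: (157.5 − 185.5)/(12 − 4) = -3.5, so Qd = 199.5 − 3.5P.
Supply slope: (178 − 176)/(3 − 2) = 2, so Qs = 2P + 172.
Without the tax, 199.5 − 3.5P = 2P + 172 gives 5.5P = 27.5, so P* = £5 and Q* = 182.
With the tax collected from buyers, demand (in seller-price terms) shifts: Qd = 199.5 − 3.5(P + 5.5).
Solving gives Q = 175 with buyers paying £7 and sellers receiving £1.5 (the £5.5 wedge).
ΔPS is the trapezoid between Q = 175 and Q = 182 of height £3.5: ½ · (182 + 175) · 3.5 = £624.75.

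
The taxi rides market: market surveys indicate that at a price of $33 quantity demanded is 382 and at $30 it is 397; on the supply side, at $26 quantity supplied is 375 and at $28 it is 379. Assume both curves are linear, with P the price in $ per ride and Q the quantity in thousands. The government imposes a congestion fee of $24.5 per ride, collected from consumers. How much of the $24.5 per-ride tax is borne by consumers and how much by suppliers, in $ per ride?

Demand slope: (397 − 382)/(30 − 33) = -5, so Qd = 547 − 5P.
Supply slope: (379 − 375)/(28 − 26) = 2, so Qs = 2P + 323.
Before the tax: set 547 − 5P = 2P + 323 → P* = $32, Q* = 387.
With the tax collected from consumers, demand (in seller-price terms) shifts: Qd = 547 − 5(P + 24.5).
New equilibrium: consumers pay $39, suppliers receive $14.5, Q = 352. (Wedge: Pb − Ps = 24.5.)
Burden on consumers: $7; on suppliers: $17.5. (They sum to $24.5.)

Consumers bear $7 per ride; suppliers bear $17.5 per ride.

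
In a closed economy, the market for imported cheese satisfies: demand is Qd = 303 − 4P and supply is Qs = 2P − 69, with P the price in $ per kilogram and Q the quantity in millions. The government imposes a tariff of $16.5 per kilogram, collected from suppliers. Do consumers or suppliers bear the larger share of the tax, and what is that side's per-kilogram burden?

Without the tax, 303 − 4P = 2P − 69 gives 6P = 372, so P* = $62 and Q* = 55.
With the tax collected from suppliers, supply shifts: Qs = 2(P − 16.5) − 69.
Solving gives Q = 33 with consumers paying $67.5 and suppliers receiving $51 (the $16.5 wedge).
Per-kilogram burden: consumers $5.5, suppliers $11.
Suppliers take the larger share because supply is less price-elastic here (demand slope 4 vs supply slope 2).

Suppliers bear the larger share: $11 per kilogram.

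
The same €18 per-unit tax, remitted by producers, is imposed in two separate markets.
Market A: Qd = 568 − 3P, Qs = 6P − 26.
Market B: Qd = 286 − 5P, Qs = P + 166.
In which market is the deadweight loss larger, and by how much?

Market A: pre-tax P* = €66, Q* = 370; post-tax Q = 334; deadweight loss = €324.
Market B: pre-tax P* = €20, Q* = 186; post-tax Q = 171; deadweight loss = €135.
Difference: €324 vs €135 → market A is larger by €189.

Market A, by €189.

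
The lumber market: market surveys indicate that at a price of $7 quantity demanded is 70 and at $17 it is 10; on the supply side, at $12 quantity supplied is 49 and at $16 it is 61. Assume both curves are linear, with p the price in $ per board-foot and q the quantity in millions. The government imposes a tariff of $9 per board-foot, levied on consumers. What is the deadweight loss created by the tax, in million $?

Deadweight loss = $81 million.

Demand slope: (10 − 70)/(17 − 7) = -6, so qd = 112 − 6p.
Supply slope: (61 − 49)/(16 − 12) = 3, so qs = 3p + 13.
Before the tax: set 112 − 6p = 3p + 13 → p* = $11, q* = 46.
With the tax collected from consumers, demand (in seller-price terms) shifts: qd = 112 − 6(p + 9).
New equilibrium: consumers pay $14, suppliers receive $5, q = 28. (Wedge: pb − ps = 9.)
Quantity falls by |ΔQ| = |46 − 28| = 18.
DWL = ½ · t · |ΔQ| = ½ · 9 · 18 = $81.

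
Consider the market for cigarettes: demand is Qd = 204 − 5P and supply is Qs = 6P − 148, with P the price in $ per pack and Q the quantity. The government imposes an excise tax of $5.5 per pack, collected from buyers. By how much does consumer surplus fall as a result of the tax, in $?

Consumer surplus falls by $109.5.

Without the tax, 204 − 5P = 6P − 148 gives 11P = 352, so P* = $32 and Q* = 44.
With the tax collected from buyers, demand (in seller-price terms) shifts: Qd = 204 − 5(P + 5.5).
Solving gives Q = 29 with buyers paying $35 and producers receiving $29.5 (the $5.5 wedge).
ΔCS is the trapezoid between Q = 29 and Q = 44 of height $3: ½ · (44 + 29) · 3 = $109.5.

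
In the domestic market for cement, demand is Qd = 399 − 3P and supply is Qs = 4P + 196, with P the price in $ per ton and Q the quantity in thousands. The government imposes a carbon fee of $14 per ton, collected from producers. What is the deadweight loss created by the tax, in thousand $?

Deadweight loss = $168 thousand.

Before the tax: set 399 − 3P = 4P + 196 → P* = $29, Q* = 312.
With the tax collected from producers, supply shifts: Qs = 4(P − 14) + 196.
New equilibrium: consumers pay $37, producers receive $23, Q = 288. (Wedge: Pb − Ps = 14.)
Quantity falls by |ΔQ| = |312 − 288| = 24.
DWL = ½ · t · |ΔQ| = ½ · 14 · 24 = $168.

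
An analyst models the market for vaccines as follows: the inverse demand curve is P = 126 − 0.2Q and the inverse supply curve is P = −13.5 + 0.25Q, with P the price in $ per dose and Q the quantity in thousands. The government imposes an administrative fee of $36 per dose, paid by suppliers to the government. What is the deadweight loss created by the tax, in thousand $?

Inverting to Q(P) form: Qd = 630 − 5P; Qs = 4P + 54.
Without the tax, 630 − 5P = 4P + 54 gives 9P = 576, so P* = $64 and Q* = 310.
With the tax collected from suppliers, supply shifts: Qs = 4(P − 36) + 54.
New equilibrium: buyers pay $80, suppliers receive $44, Q = 230. (Wedge: Pb − Ps = 36.)
Quantity falls by |ΔQ| = |310 − 230| = 80.
DWL = ½ · t · |ΔQ| = ½ · 36 · 80 = $1440.

Deadweight loss = $1440 thousand.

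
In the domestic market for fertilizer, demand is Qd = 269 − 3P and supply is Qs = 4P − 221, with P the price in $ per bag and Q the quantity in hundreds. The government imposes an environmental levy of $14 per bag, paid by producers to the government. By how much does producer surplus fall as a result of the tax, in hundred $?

Producer surplus falls by $282 hundred.

Without the tax, 269 − 3P = 4P − 221 gives 7P = 490, so P* = $70 and Q* = 59.
With the tax collected from producers, supply shifts: Qs = 4(P − 14) − 221.
New equilibrium: buyers pay $78, producers receive $64, Q = 35. (Wedge: Pb − Ps = 14.)
ΔPS is the trapezoid between Q = 35 and Q = 59 of height $6: ½ · (59 + 35) · 6 = $282.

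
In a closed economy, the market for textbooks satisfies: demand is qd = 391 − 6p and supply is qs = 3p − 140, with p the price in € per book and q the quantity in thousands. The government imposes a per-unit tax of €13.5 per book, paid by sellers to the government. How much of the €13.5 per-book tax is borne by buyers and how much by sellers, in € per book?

Before the tax: set 391 − 6p = 3p − 140 → p* = €59, q* = 37.
With the tax collected from sellers, supply shifts: qs = 3(p − 13.5) − 140.
New equilibrium: buyers pay €63.5, sellers receive €50, q = 10. (Wedge: pb − ps = 13.5.)
Burden on buyers: €4.5; on sellers: €9. (They sum to €13.5.)
The less price-elastic side of the market bears the larger share of a per-unit tax.

Buyers bear €4.5 per book; sellers bear €9 per book.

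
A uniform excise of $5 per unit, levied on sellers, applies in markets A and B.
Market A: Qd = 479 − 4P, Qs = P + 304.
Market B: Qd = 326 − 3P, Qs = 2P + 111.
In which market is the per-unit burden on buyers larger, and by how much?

Market A: pre-tax P* = $35, Q* = 339; post-tax Q = 335; per-unit burden on buyers = $1.
Market B: pre-tax P* = $43, Q* = 197; post-tax Q = 191; per-unit burden on buyers = $2.
Difference: $1 vs $2 → market B is larger by $1.

Market B, by $1.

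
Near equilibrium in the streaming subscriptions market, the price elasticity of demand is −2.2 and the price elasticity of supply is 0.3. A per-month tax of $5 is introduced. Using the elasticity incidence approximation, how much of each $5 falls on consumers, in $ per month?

Consumers bear ≈ $0.6 per month.

Incidence ratio: consumers' share ≈ εs / (εs + |εd|) = 0.3 / (0.3 + 2.2) = 0.12.
So consumers bear ≈ 0.12 × $5 = $0.6; producers bear $4.4.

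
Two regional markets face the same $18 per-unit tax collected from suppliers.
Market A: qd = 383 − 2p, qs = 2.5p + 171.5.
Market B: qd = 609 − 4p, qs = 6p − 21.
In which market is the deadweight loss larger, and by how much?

Market B, by $208.8.

Market A: pre-tax p* = $47, q* = 289; post-tax q = 269; deadweight loss = $180.
Market B: pre-tax p* = $63, q* = 357; post-tax q = 313.8; deadweight loss = $388.8.
Difference: $180 vs $388.8 → market B is larger by $208.8.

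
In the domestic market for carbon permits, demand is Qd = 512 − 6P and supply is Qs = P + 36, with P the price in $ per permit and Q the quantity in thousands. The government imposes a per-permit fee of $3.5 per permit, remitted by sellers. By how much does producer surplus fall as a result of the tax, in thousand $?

Without the tax, 512 − 6P = P + 36 gives 7P = 476, so P* = $68 and Q* = 104.
With the tax collected from sellers, supply shifts: Qs = (P − 3.5) + 36.
Solving gives Q = 101 with consumers paying $68.5 and sellers receiving $65 (the $3.5 wedge).
ΔPS is the trapezoid between Q = 101 and Q = 104 of height $3: ½ · (104 + 101) · 3 = $307.5.

Producer surplus falls by $307.5 thousand.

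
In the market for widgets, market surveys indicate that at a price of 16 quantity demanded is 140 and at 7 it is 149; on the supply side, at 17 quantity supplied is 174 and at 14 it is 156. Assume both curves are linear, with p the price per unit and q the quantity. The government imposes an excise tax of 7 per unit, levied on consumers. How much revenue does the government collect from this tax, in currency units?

Demand slope: (149 − 140)/(7 − 16) = -1, so qd = 156 − p.
Supply slope: (156 − 174)/(14 − 17) = 6, so qs = 6p + 72.
Before the tax: set 156 − p = 6p + 72 → p* = 12, q* = 144.
With the tax collected from consumers, demand (in seller-price terms) shifts: qd = 156 − (p + 7).
New equilibrium: consumers pay 18, sellers receive 11, q = 138. (Wedge: pb − ps = 7.)
Revenue = t · Q = 7 · 138 = 966.

Tax revenue = 966.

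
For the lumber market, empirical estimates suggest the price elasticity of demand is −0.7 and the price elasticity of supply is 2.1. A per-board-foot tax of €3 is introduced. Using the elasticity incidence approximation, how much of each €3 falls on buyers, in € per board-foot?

Incidence ratio: buyers' share ≈ εs / (εs + |εd|) = 2.1 / (2.1 + 0.7) = 0.75.
So buyers bear ≈ 0.75 × €3 = €2.25; sellers bear €0.75.

Buyers bear ≈ €2.25 per board-foot.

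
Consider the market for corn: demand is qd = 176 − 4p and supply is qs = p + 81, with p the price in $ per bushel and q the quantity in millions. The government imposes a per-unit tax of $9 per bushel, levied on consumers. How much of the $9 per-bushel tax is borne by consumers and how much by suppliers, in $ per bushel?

Without the tax, 176 − 4p = p + 81 gives 5p = 95, so p* = $19 and q* = 100.
With the tax collected from consumers, demand (in seller-price terms) shifts: qd = 176 − 4(p + 9).
Solving gives q = 92.8 with consumers paying $20.8 and suppliers receiving $11.8 (the $9 wedge).
Burden on consumers: $1.8; on suppliers: $7.2. (They sum to $9.)
The less price-elastic side of the market bears the larger share of a per-unit tax.

Consumers bear $1.8 per bushel; suppliers bear $7.2 per bushel.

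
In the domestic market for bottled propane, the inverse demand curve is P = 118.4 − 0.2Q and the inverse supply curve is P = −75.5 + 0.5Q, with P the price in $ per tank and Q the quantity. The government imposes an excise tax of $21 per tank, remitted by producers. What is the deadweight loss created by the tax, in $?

Inverting to Q(P) form: Qd = 592 − 5P; Qs = 2P + 151.
Before the tax: set 592 − 5P = 2P + 151 → P* = $63, Q* = 277.
With the tax collected from producers, supply shifts: Qs = 2(P − 21) + 151.
Solving gives Q = 247 with buyers paying $69 and producers receiving $48 (the $21 wedge).
Quantity falls by |ΔQ| = |277 − 247| = 30.
DWL = ½ · t · |ΔQ| = ½ · 21 · 30 = $315.

Deadweight loss = $315.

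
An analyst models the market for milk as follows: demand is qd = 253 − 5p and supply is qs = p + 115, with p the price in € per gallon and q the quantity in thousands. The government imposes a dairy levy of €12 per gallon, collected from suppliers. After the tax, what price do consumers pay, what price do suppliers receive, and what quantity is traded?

Before the tax: set 253 − 5p = p + 115 → p* = €23, q* = 138.
With the tax collected from suppliers, supply shifts: qs = (p − 12) + 115.
New equilibrium: consumers pay €25, suppliers receive €13, q = 128. (Wedge: pb − ps = 12.)

Consumers pay €25; suppliers receive €13; quantity = 128.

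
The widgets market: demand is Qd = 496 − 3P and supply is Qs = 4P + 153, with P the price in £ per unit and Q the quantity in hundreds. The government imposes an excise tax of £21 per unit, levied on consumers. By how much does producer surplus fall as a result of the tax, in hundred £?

Before the tax: set 496 − 3P = 4P + 153 → P* = £49, Q* = 349.
With the tax collected from consumers, demand (in seller-price terms) shifts: Qd = 496 − 3(P + 21).
Solving gives Q = 313 with consumers paying £61 and sellers receiving £40 (the £21 wedge).
ΔPS is the trapezoid between Q = 313 and Q = 349 of height £9: ½ · (349 + 313) · 9 = £2979.

Producer surplus falls by £2979 hundred.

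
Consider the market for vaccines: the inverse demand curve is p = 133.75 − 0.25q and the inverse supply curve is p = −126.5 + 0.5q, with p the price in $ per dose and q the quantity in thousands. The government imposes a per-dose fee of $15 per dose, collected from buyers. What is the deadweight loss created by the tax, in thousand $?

Rewrite in direct form: qd = 535 − 4p and qs = 2p + 253.
Before the tax: set 535 − 4p = 2p + 253 → p* = $47, q* = 347.
With the tax collected from buyers, demand (in seller-price terms) shifts: qd = 535 − 4(p + 15).
New equilibrium: buyers pay $52, producers receive $37, q = 327. (Wedge: pb − ps = 15.)
Quantity falls by |ΔQ| = |347 − 327| = 20.
DWL = ½ · t · |ΔQ| = ½ · 15 · 20 = $150.

Deadweight loss = $150 thousand.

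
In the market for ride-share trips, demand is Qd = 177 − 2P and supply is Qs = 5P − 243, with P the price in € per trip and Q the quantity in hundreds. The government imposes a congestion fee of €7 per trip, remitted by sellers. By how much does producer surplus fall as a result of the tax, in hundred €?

Before the tax: set 177 − 2P = 5P − 243 → P* = €60, Q* = 57.
With the tax collected from sellers, supply shifts: Qs = 5(P − 7) − 243.
Solving gives Q = 47 with buyers paying €65 and sellers receiving €58 (the €7 wedge).
ΔPS is the trapezoid between Q = 47 and Q = 57 of height €2: ½ · (57 + 47) · 2 = €104.

Producer surplus falls by €104 hundred.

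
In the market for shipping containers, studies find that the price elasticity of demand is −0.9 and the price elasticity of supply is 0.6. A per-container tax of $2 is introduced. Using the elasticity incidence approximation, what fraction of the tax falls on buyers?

Buyers' share ≈ 0.4.

Incidence ratio: buyers' share ≈ εs / (εs + |εd|) = 0.6 / (0.6 + 0.9) = 0.4.
Supply is the less elastic side, so buyers bear the smaller share.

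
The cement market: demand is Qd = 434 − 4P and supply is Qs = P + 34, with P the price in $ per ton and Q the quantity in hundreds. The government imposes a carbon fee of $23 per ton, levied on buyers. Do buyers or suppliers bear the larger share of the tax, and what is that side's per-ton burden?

Without the tax, 434 − 4P = P + 34 gives 5P = 400, so P* = $80 and Q* = 114.
With the tax collected from buyers, demand (in seller-price terms) shifts: Qd = 434 − 4(P + 23).
New equilibrium: buyers pay $84.6, suppliers receive $61.6, Q = 95.6. (Wedge: Pb − Ps = 23.)
Per-ton burden: buyers $4.6, suppliers $18.4.
Suppliers take the larger share because supply is less price-elastic here (demand slope 4 vs supply slope 1).
The less price-elastic side of the market bears the larger share of a per-unit tax.

Suppliers bear the larger share: $18.4 per ton.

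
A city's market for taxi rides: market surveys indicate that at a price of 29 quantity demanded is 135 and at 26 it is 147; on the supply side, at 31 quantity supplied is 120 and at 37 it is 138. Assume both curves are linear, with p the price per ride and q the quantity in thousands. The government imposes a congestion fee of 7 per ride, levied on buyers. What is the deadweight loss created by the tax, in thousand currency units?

Demand slope: (147 − 135)/(26 − 29) = -4, so qd = 251 − 4p.
Supply slope: (138 − 120)/(37 − 31) = 3, so qs = 3p + 27.
Without the tax, 251 − 4p = 3p + 27 gives 7p = 224, so p* = 32 and q* = 123.
With the tax collected from buyers, demand (in seller-price terms) shifts: qd = 251 − 4(p + 7).
Solving gives q = 111 with buyers paying 35 and producers receiving 28 (the 7 wedge).
Quantity falls by |ΔQ| = |123 − 111| = 12.
DWL = ½ · t · |ΔQ| = ½ · 7 · 12 = 42.

Deadweight loss = 42 thousand.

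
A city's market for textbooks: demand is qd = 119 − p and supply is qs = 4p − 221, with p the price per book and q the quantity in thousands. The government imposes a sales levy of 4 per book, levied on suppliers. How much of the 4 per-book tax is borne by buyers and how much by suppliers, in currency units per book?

Before the tax: set 119 − p = 4p − 221 → p* = 68, q* = 51.
With the tax collected from suppliers, supply shifts: qs = 4(p − 4) − 221.
Solving gives q = 47.8 with buyers paying 71.2 and suppliers receiving 67.2 (the 4 wedge).
Burden on buyers: 3.2; on suppliers: 0.8. (They sum to 4.)

Buyers bear 3.2 per book; suppliers bear 0.8 per book.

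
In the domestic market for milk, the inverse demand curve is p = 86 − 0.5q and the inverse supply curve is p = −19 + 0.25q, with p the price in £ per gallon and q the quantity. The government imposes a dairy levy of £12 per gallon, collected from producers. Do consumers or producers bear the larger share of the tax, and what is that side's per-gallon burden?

Rewrite in direct form: qd = 172 − 2p and qs = 4p + 76.
Before the tax: set 172 − 2p = 4p + 76 → p* = £16, q* = 140.
With the tax collected from producers, supply shifts: qs = 4(p − 12) + 76.
New equilibrium: consumers pay £24, producers receive £12, q = 124. (Wedge: pb − ps = 12.)
Per-gallon burden: consumers £8, producers £4.
Consumers take the larger share because demand is less price-elastic here (demand slope 2 vs supply slope 4).
The less price-elastic side of the market bears the larger share of a per-unit tax.

Consumers bear the larger share: £8 per gallon.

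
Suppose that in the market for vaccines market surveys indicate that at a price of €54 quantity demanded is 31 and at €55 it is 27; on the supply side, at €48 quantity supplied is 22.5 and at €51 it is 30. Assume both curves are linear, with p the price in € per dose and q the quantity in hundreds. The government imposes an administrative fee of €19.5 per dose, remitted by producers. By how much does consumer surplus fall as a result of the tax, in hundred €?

Demand slope: (27 − 31)/(55 − 54) = -4, so qd = 247 − 4p.
Supply slope: (30 − 22.5)/(51 − 48) = 2.5, so qs = 2.5p − 97.5.
Before the tax: set 247 − 4p = 2.5p − 97.5 → p* = €53, q* = 35.
With the tax collected from producers, supply shifts: qs = 2.5(p − 19.5) − 97.5.
New equilibrium: buyers pay €60.5, producers receive €41, q = 5. (Wedge: pb − ps = 19.5.)
ΔCS is the trapezoid between Q = 5 and Q = 35 of height €7.5: ½ · (35 + 5) · 7.5 = €150.

Consumer surplus falls by €150 hundred.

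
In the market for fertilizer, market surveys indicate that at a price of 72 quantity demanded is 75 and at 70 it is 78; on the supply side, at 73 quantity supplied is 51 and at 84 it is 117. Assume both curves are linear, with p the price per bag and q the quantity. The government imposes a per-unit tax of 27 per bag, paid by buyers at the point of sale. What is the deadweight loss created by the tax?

Demand slope: (78 − 75)/(70 − 72) = -1.5, so qd = 183 − 1.5p.
Supply slope: (117 − 51)/(84 − 73) = 6, so qs = 6p − 387.
Before the tax: set 183 − 1.5p = 6p − 387 → p* = 76, q* = 69.
With the tax collected from buyers, demand (in seller-price terms) shifts: qd = 183 − 1.5(p + 27).
New equilibrium: buyers pay 97.6, producers receive 70.6, q = 36.6. (Wedge: pb − ps = 27.)
Quantity falls by |ΔQ| = |69 − 36.6| = 32.4.
DWL = ½ · t · |ΔQ| = ½ · 27 · 32.4 = 437.4.

Deadweight loss = 437.4.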